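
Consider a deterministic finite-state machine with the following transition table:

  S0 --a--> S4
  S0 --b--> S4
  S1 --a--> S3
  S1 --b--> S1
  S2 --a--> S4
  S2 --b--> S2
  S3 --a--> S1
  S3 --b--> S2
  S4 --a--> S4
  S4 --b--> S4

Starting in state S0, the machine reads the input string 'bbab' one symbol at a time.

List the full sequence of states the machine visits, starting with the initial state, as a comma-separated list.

Start: S0
  read 'b': S0 --b--> S4
  read 'b': S4 --b--> S4
  read 'a': S4 --a--> S4
  read 'b': S4 --b--> S4

Answer: S0, S4, S4, S4, S4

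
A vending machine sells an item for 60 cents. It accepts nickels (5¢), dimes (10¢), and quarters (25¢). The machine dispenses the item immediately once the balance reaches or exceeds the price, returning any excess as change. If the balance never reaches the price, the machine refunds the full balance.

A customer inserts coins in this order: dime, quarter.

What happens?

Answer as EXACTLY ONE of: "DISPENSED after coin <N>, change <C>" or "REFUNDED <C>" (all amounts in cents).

Answer: REFUNDED 35

Derivation:
Price: 60¢
Coin 1 (dime, 10¢): balance = 10¢
Coin 2 (quarter, 25¢): balance = 35¢
All coins inserted, balance 35¢ < price 60¢ → REFUND 35¢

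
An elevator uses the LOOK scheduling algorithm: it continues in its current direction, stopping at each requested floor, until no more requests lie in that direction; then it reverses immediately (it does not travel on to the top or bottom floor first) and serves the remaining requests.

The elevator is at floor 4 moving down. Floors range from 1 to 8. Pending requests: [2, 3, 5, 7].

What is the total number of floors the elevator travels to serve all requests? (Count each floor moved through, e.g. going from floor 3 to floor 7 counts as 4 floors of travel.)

Start at floor 4 moving down, LOOK stop order: [3, 2, 5, 7]
  4 → 3: |3-4| = 1, total = 1
  3 → 2: |2-3| = 1, total = 2
  2 → 5: |5-2| = 3, total = 5
  5 → 7: |7-5| = 2, total = 7

Answer: 7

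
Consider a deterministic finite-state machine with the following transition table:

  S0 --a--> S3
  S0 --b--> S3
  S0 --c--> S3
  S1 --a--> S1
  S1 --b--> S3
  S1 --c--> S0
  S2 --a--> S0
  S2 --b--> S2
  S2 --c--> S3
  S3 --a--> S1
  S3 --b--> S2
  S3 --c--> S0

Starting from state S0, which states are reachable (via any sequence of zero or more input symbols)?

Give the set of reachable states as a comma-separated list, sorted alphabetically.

BFS from S0:
  visit S0: S0--a-->S3 (new), S0--b-->S3 (seen), S0--c-->S3 (seen)
  visit S3: S3--a-->S1 (new), S3--b-->S2 (new), S3--c-->S0 (seen)
  visit S1: S1--a-->S1 (seen), S1--b-->S3 (seen), S1--c-->S0 (seen)
  visit S2: S2--a-->S0 (seen), S2--b-->S2 (seen), S2--c-->S3 (seen)

Answer: S0, S1, S2, S3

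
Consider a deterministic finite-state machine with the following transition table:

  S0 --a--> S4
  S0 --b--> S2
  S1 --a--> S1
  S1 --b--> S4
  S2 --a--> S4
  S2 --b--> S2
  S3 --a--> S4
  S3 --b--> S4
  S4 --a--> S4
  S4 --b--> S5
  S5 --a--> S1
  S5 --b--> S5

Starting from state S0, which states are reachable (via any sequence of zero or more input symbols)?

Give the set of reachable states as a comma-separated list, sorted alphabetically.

Answer: S0, S1, S2, S4, S5

Derivation:
BFS from S0:
  visit S0: S0--a-->S4 (new), S0--b-->S2 (new)
  visit S4: S4--a-->S4 (seen), S4--b-->S5 (new)
  visit S2: S2--a-->S4 (seen), S2--b-->S2 (seen)
  visit S5: S5--a-->S1 (new), S5--b-->S5 (seen)
  visit S1: S1--a-->S1 (seen), S1--b-->S4 (seen)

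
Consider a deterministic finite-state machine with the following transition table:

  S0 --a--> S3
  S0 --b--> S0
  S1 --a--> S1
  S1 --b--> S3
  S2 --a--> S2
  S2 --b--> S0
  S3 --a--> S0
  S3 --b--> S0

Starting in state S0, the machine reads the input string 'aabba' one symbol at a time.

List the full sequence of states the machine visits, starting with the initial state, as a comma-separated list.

Answer: S0, S3, S0, S0, S0, S3

Derivation:
Start: S0
  read 'a': S0 --a--> S3
  read 'a': S3 --a--> S0
  read 'b': S0 --b--> S0
  read 'b': S0 --b--> S0
  read 'a': S0 --a--> S3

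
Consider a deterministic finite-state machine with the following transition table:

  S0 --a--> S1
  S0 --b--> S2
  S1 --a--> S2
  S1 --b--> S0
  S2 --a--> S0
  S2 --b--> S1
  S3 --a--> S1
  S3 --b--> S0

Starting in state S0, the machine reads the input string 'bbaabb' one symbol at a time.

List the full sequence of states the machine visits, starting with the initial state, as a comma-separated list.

Answer: S0, S2, S1, S2, S0, S2, S1

Derivation:
Start: S0
  read 'b': S0 --b--> S2
  read 'b': S2 --b--> S1
  read 'a': S1 --a--> S2
  read 'a': S2 --a--> S0
  read 'b': S0 --b--> S2
  read 'b': S2 --b--> S1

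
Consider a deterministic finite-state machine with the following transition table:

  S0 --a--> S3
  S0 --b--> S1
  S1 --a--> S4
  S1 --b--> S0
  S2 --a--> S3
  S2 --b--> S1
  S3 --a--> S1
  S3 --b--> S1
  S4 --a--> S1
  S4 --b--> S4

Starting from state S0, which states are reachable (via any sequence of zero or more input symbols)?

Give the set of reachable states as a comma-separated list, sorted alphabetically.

BFS from S0:
  visit S0: S0--a-->S3 (new), S0--b-->S1 (new)
  visit S3: S3--a-->S1 (seen), S3--b-->S1 (seen)
  visit S1: S1--a-->S4 (new), S1--b-->S0 (seen)
  visit S4: S4--a-->S1 (seen), S4--b-->S4 (seen)

Answer: S0, S1, S3, S4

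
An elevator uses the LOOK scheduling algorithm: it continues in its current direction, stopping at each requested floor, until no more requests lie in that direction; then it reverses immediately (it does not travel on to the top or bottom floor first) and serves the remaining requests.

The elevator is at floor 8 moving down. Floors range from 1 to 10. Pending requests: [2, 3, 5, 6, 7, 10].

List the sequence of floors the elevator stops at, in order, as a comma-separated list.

Answer: 7, 6, 5, 3, 2, 10

Derivation:
Current: 8, moving DOWN
Serve below first (descending): [7, 6, 5, 3, 2]
Then reverse, serve above (ascending): [10]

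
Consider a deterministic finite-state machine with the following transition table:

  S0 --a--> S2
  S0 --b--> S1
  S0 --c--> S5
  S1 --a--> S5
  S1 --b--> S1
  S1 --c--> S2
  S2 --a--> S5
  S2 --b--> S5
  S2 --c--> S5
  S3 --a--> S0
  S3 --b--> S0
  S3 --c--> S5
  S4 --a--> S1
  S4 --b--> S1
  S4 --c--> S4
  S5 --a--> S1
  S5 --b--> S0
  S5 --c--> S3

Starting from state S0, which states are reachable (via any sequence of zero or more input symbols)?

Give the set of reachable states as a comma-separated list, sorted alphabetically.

Answer: S0, S1, S2, S3, S5

Derivation:
BFS from S0:
  visit S0: S0--a-->S2 (new), S0--b-->S1 (new), S0--c-->S5 (new)
  visit S2: S2--a-->S5 (seen), S2--b-->S5 (seen), S2--c-->S5 (seen)
  visit S1: S1--a-->S5 (seen), S1--b-->S1 (seen), S1--c-->S2 (seen)
  visit S5: S5--a-->S1 (seen), S5--b-->S0 (seen), S5--c-->S3 (new)
  visit S3: S3--a-->S0 (seen), S3--b-->S0 (seen), S3--c-->S5 (seen)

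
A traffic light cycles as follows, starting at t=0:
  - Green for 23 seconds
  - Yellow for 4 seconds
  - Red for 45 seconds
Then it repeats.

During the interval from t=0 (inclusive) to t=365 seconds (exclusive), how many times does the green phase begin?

Cycle = 23+4+45 = 72s
green phase starts at t = k*72 + 0 for k=0,1,2,...
Need k*72+0 < 365 → k < 5.069
k ∈ {0, ..., 5} → 6 starts

Answer: 6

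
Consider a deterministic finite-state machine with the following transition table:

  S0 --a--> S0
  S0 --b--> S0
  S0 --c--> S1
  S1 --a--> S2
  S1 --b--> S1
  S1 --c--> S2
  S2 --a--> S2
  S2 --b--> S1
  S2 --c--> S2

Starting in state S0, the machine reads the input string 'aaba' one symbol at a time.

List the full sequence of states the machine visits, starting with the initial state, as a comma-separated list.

Start: S0
  read 'a': S0 --a--> S0
  read 'a': S0 --a--> S0
  read 'b': S0 --b--> S0
  read 'a': S0 --a--> S0

Answer: S0, S0, S0, S0, S0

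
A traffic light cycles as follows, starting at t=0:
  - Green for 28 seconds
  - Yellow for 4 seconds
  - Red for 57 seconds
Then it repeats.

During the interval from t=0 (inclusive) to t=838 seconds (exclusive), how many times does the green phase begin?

Cycle = 28+4+57 = 89s
green phase starts at t = k*89 + 0 for k=0,1,2,...
Need k*89+0 < 838 → k < 9.416
k ∈ {0, ..., 9} → 10 starts

Answer: 10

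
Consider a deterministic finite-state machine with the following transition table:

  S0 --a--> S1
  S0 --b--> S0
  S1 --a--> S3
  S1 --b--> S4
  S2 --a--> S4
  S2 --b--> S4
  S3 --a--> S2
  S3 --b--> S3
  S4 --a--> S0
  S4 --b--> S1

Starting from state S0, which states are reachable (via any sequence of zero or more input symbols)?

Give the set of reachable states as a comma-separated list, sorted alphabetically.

Answer: S0, S1, S2, S3, S4

Derivation:
BFS from S0:
  visit S0: S0--a-->S1 (new), S0--b-->S0 (seen)
  visit S1: S1--a-->S3 (new), S1--b-->S4 (new)
  visit S3: S3--a-->S2 (new), S3--b-->S3 (seen)
  visit S4: S4--a-->S0 (seen), S4--b-->S1 (seen)
  visit S2: S2--a-->S4 (seen), S2--b-->S4 (seen)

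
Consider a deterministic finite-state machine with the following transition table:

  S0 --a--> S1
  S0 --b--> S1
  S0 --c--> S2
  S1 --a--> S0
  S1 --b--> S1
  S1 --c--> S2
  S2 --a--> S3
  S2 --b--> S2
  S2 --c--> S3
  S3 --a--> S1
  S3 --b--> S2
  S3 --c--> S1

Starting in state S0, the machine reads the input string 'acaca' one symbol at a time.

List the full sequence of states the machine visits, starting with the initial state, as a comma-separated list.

Start: S0
  read 'a': S0 --a--> S1
  read 'c': S1 --c--> S2
  read 'a': S2 --a--> S3
  read 'c': S3 --c--> S1
  read 'a': S1 --a--> S0

Answer: S0, S1, S2, S3, S1, S0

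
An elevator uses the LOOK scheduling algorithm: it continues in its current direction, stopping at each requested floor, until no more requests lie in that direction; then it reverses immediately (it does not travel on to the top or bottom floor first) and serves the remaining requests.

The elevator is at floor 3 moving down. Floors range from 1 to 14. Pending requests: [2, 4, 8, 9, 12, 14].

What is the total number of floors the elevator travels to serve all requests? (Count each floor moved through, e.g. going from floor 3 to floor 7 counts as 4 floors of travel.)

Start at floor 3 moving down, LOOK stop order: [2, 4, 8, 9, 12, 14]
  3 → 2: |2-3| = 1, total = 1
  2 → 4: |4-2| = 2, total = 3
  4 → 8: |8-4| = 4, total = 7
  8 → 9: |9-8| = 1, total = 8
  9 → 12: |12-9| = 3, total = 11
  12 → 14: |14-12| = 2, total = 13

Answer: 13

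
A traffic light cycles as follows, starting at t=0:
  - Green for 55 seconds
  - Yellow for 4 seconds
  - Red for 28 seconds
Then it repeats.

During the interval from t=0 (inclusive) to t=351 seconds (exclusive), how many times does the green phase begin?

Cycle = 55+4+28 = 87s
green phase starts at t = k*87 + 0 for k=0,1,2,...
Need k*87+0 < 351 → k < 4.034
k ∈ {0, ..., 4} → 5 starts

Answer: 5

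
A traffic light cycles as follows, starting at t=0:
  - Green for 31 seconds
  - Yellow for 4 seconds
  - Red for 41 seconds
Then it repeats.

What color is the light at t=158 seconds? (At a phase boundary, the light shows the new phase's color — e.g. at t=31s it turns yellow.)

Cycle length = 31 + 4 + 41 = 76s
t = 158, phase_t = 158 mod 76 = 6
6 < 31 (green end) → GREEN

Answer: green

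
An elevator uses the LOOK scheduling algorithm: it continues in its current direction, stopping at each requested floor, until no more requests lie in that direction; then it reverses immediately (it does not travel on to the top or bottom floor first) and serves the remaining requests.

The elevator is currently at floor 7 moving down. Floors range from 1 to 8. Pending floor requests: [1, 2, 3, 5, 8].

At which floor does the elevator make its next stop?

Answer: 5

Derivation:
Current floor: 7, direction: down
Requests above: [8]
Requests below: [1, 2, 3, 5]
Moving down and requests lie below → nearest below is max([1, 2, 3, 5]) = 5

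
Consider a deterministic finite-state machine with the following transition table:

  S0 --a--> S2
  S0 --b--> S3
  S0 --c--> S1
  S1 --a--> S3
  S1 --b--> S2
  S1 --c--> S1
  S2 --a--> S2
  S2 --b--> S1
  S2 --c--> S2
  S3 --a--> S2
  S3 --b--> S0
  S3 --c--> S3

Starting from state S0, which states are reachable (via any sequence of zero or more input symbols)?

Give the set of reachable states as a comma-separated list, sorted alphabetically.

BFS from S0:
  visit S0: S0--a-->S2 (new), S0--b-->S3 (new), S0--c-->S1 (new)
  visit S2: S2--a-->S2 (seen), S2--b-->S1 (seen), S2--c-->S2 (seen)
  visit S3: S3--a-->S2 (seen), S3--b-->S0 (seen), S3--c-->S3 (seen)
  visit S1: S1--a-->S3 (seen), S1--b-->S2 (seen), S1--c-->S1 (seen)

Answer: S0, S1, S2, S3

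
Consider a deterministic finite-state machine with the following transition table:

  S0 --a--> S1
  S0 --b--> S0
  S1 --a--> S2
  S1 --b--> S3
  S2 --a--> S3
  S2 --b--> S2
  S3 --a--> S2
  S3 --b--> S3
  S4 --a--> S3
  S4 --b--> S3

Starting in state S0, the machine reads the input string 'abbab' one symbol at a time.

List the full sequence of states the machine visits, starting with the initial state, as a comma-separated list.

Start: S0
  read 'a': S0 --a--> S1
  read 'b': S1 --b--> S3
  read 'b': S3 --b--> S3
  read 'a': S3 --a--> S2
  read 'b': S2 --b--> S2

Answer: S0, S1, S3, S3, S2, S2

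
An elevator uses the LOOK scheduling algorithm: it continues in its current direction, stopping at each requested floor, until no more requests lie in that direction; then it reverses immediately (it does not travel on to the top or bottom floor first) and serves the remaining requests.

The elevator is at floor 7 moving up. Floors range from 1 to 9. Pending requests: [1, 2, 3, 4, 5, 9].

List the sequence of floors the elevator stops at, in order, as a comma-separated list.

Answer: 9, 5, 4, 3, 2, 1

Derivation:
Current: 7, moving UP
Serve above first (ascending): [9]
Then reverse, serve below (descending): [5, 4, 3, 2, 1]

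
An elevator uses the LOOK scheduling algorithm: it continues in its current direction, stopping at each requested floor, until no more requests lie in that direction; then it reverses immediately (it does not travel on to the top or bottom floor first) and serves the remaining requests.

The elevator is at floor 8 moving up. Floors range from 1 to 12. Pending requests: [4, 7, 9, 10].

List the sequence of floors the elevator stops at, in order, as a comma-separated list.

Answer: 9, 10, 7, 4

Derivation:
Current: 8, moving UP
Serve above first (ascending): [9, 10]
Then reverse, serve below (descending): [7, 4]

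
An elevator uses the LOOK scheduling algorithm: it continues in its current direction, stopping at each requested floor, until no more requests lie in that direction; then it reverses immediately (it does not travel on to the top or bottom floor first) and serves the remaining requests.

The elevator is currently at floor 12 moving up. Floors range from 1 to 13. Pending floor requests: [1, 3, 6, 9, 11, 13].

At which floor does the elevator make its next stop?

Answer: 13

Derivation:
Current floor: 12, direction: up
Requests above: [13]
Requests below: [1, 3, 6, 9, 11]
Moving up and requests lie above → nearest above is min([13]) = 13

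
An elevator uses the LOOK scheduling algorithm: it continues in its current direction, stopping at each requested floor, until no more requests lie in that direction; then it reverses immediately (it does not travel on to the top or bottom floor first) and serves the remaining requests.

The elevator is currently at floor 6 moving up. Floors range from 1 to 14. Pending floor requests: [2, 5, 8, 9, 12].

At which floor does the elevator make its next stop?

Current floor: 6, direction: up
Requests above: [8, 9, 12]
Requests below: [2, 5]
Moving up and requests lie above → nearest above is min([8, 9, 12]) = 8

Answer: 8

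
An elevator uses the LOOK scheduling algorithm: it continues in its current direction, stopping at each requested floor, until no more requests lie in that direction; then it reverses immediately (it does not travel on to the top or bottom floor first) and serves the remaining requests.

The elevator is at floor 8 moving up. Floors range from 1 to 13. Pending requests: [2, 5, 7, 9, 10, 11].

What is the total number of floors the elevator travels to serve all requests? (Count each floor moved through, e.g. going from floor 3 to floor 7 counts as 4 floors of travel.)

Answer: 12

Derivation:
Start at floor 8 moving up, LOOK stop order: [9, 10, 11, 7, 5, 2]
  8 → 9: |9-8| = 1, total = 1
  9 → 10: |10-9| = 1, total = 2
  10 → 11: |11-10| = 1, total = 3
  11 → 7: |7-11| = 4, total = 7
  7 → 5: |5-7| = 2, total = 9
  5 → 2: |2-5| = 3, total = 12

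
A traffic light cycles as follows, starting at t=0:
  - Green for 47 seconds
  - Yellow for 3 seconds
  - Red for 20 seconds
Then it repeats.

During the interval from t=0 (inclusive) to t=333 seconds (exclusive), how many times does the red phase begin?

Answer: 5

Derivation:
Cycle = 47+3+20 = 70s
red phase starts at t = k*70 + 50 for k=0,1,2,...
Need k*70+50 < 333 → k < 4.043
k ∈ {0, ..., 4} → 5 starts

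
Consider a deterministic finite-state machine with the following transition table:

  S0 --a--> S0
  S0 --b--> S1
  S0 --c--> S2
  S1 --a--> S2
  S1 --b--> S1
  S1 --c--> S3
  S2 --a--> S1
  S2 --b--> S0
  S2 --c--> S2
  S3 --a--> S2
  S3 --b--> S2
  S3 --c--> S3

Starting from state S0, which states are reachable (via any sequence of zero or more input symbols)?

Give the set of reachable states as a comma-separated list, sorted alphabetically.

Answer: S0, S1, S2, S3

Derivation:
BFS from S0:
  visit S0: S0--a-->S0 (seen), S0--b-->S1 (new), S0--c-->S2 (new)
  visit S1: S1--a-->S2 (seen), S1--b-->S1 (seen), S1--c-->S3 (new)
  visit S2: S2--a-->S1 (seen), S2--b-->S0 (seen), S2--c-->S2 (seen)
  visit S3: S3--a-->S2 (seen), S3--b-->S2 (seen), S3--c-->S3 (seen)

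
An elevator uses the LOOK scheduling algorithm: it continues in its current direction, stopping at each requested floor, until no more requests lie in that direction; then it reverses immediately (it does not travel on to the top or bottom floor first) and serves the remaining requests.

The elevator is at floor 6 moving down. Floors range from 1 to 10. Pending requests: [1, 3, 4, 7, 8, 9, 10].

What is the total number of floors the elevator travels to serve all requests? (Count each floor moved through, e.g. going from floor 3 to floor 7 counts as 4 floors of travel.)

Start at floor 6 moving down, LOOK stop order: [4, 3, 1, 7, 8, 9, 10]
  6 → 4: |4-6| = 2, total = 2
  4 → 3: |3-4| = 1, total = 3
  3 → 1: |1-3| = 2, total = 5
  1 → 7: |7-1| = 6, total = 11
  7 → 8: |8-7| = 1, total = 12
  8 → 9: |9-8| = 1, total = 13
  9 → 10: |10-9| = 1, total = 14

Answer: 14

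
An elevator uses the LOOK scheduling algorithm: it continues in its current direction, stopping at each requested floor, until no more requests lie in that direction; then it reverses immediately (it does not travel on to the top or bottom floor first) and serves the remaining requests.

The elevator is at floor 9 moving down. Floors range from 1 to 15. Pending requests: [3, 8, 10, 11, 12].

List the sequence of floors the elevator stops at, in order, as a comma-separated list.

Current: 9, moving DOWN
Serve below first (descending): [8, 3]
Then reverse, serve above (ascending): [10, 11, 12]

Answer: 8, 3, 10, 11, 12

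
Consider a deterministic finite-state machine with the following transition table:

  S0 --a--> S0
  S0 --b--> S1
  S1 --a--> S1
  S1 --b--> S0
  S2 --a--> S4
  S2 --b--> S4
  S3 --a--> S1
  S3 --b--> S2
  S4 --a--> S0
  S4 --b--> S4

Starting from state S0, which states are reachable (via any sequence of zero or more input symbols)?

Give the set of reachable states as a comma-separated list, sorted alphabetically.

BFS from S0:
  visit S0: S0--a-->S0 (seen), S0--b-->S1 (new)
  visit S1: S1--a-->S1 (seen), S1--b-->S0 (seen)

Answer: S0, S1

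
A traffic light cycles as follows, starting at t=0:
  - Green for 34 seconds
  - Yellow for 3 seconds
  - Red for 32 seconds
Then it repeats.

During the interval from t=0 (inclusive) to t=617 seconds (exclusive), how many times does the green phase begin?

Cycle = 34+3+32 = 69s
green phase starts at t = k*69 + 0 for k=0,1,2,...
Need k*69+0 < 617 → k < 8.942
k ∈ {0, ..., 8} → 9 starts

Answer: 9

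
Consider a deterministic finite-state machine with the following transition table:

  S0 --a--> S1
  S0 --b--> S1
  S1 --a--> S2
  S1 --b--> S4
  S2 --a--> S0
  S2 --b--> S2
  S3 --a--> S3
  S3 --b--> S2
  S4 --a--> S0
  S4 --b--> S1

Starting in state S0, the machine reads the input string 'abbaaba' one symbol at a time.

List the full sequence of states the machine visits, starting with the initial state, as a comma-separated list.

Start: S0
  read 'a': S0 --a--> S1
  read 'b': S1 --b--> S4
  read 'b': S4 --b--> S1
  read 'a': S1 --a--> S2
  read 'a': S2 --a--> S0
  read 'b': S0 --b--> S1
  read 'a': S1 --a--> S2

Answer: S0, S1, S4, S1, S2, S0, S1, S2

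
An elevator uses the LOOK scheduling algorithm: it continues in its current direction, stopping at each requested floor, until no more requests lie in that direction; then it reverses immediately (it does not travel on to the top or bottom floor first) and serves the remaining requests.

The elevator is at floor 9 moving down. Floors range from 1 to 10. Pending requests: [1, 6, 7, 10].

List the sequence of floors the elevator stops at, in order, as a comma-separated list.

Answer: 7, 6, 1, 10

Derivation:
Current: 9, moving DOWN
Serve below first (descending): [7, 6, 1]
Then reverse, serve above (ascending): [10]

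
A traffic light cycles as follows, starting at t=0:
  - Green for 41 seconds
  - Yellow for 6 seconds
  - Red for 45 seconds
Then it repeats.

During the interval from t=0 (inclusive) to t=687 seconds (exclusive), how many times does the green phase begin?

Answer: 8

Derivation:
Cycle = 41+6+45 = 92s
green phase starts at t = k*92 + 0 for k=0,1,2,...
Need k*92+0 < 687 → k < 7.467
k ∈ {0, ..., 7} → 8 starts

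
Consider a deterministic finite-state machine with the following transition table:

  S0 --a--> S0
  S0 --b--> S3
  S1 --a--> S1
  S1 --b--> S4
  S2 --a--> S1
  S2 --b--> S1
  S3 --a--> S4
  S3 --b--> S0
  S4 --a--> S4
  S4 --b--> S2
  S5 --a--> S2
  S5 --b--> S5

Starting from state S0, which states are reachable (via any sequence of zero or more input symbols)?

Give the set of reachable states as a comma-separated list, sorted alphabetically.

BFS from S0:
  visit S0: S0--a-->S0 (seen), S0--b-->S3 (new)
  visit S3: S3--a-->S4 (new), S3--b-->S0 (seen)
  visit S4: S4--a-->S4 (seen), S4--b-->S2 (new)
  visit S2: S2--a-->S1 (new), S2--b-->S1 (seen)
  visit S1: S1--a-->S1 (seen), S1--b-->S4 (seen)

Answer: S0, S1, S2, S3, S4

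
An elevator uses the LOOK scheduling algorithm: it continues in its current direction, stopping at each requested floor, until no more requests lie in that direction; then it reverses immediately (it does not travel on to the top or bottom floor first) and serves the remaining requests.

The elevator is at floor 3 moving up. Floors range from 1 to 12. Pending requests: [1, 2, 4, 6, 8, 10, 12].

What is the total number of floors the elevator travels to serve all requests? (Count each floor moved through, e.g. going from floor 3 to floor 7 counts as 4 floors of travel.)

Start at floor 3 moving up, LOOK stop order: [4, 6, 8, 10, 12, 2, 1]
  3 → 4: |4-3| = 1, total = 1
  4 → 6: |6-4| = 2, total = 3
  6 → 8: |8-6| = 2, total = 5
  8 → 10: |10-8| = 2, total = 7
  10 → 12: |12-10| = 2, total = 9
  12 → 2: |2-12| = 10, total = 19
  2 → 1: |1-2| = 1, total = 20

Answer: 20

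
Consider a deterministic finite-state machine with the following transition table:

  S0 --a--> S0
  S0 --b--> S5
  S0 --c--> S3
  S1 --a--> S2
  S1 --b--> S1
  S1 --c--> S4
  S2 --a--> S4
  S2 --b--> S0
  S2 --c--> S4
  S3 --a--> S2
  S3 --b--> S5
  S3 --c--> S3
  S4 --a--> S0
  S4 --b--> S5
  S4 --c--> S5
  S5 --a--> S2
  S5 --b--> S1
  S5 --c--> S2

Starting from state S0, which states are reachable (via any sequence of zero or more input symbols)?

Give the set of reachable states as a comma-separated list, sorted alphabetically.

Answer: S0, S1, S2, S3, S4, S5

Derivation:
BFS from S0:
  visit S0: S0--a-->S0 (seen), S0--b-->S5 (new), S0--c-->S3 (new)
  visit S5: S5--a-->S2 (new), S5--b-->S1 (new), S5--c-->S2 (seen)
  visit S3: S3--a-->S2 (seen), S3--b-->S5 (seen), S3--c-->S3 (seen)
  visit S2: S2--a-->S4 (new), S2--b-->S0 (seen), S2--c-->S4 (seen)
  visit S1: S1--a-->S2 (seen), S1--b-->S1 (seen), S1--c-->S4 (seen)
  visit S4: S4--a-->S0 (seen), S4--b-->S5 (seen), S4--c-->S5 (seen)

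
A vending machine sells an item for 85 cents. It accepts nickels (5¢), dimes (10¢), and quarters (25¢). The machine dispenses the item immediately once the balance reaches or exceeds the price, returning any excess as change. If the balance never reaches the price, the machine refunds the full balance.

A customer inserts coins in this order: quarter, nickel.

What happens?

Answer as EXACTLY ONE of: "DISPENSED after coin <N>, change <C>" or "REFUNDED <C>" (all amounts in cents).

Price: 85¢
Coin 1 (quarter, 25¢): balance = 25¢
Coin 2 (nickel, 5¢): balance = 30¢
All coins inserted, balance 30¢ < price 85¢ → REFUND 30¢

Answer: REFUNDED 30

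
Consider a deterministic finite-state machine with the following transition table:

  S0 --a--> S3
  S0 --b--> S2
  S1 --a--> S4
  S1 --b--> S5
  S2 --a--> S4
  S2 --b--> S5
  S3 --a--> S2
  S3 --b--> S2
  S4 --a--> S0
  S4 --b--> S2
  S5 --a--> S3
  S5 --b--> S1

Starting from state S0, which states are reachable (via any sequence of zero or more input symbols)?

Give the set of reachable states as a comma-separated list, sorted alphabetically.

BFS from S0:
  visit S0: S0--a-->S3 (new), S0--b-->S2 (new)
  visit S3: S3--a-->S2 (seen), S3--b-->S2 (seen)
  visit S2: S2--a-->S4 (new), S2--b-->S5 (new)
  visit S4: S4--a-->S0 (seen), S4--b-->S2 (seen)
  visit S5: S5--a-->S3 (seen), S5--b-->S1 (new)
  visit S1: S1--a-->S4 (seen), S1--b-->S5 (seen)

Answer: S0, S1, S2, S3, S4, S5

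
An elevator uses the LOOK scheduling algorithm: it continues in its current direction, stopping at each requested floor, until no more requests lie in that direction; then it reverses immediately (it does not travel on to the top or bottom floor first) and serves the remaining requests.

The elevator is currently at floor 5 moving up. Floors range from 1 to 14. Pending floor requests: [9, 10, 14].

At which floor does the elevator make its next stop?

Answer: 9

Derivation:
Current floor: 5, direction: up
Requests above: [9, 10, 14]
Requests below: []
Moving up and requests lie above → nearest above is min([9, 10, 14]) = 9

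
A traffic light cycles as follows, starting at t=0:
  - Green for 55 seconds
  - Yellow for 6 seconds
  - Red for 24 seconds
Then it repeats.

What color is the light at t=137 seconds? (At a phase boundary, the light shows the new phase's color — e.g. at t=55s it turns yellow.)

Answer: green

Derivation:
Cycle length = 55 + 6 + 24 = 85s
t = 137, phase_t = 137 mod 85 = 52
52 < 55 (green end) → GREEN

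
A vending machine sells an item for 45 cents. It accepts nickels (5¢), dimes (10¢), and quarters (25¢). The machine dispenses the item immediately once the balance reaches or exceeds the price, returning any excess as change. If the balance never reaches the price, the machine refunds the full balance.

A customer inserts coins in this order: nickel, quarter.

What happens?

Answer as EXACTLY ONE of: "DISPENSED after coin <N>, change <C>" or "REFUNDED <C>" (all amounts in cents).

Answer: REFUNDED 30

Derivation:
Price: 45¢
Coin 1 (nickel, 5¢): balance = 5¢
Coin 2 (quarter, 25¢): balance = 30¢
All coins inserted, balance 30¢ < price 45¢ → REFUND 30¢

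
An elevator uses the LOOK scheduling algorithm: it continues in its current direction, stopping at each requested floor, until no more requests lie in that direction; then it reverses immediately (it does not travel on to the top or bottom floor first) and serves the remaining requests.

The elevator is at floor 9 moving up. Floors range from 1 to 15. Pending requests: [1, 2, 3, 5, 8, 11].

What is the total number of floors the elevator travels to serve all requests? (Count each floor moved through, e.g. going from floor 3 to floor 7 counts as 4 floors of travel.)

Answer: 12

Derivation:
Start at floor 9 moving up, LOOK stop order: [11, 8, 5, 3, 2, 1]
  9 → 11: |11-9| = 2, total = 2
  11 → 8: |8-11| = 3, total = 5
  8 → 5: |5-8| = 3, total = 8
  5 → 3: |3-5| = 2, total = 10
  3 → 2: |2-3| = 1, total = 11
  2 → 1: |1-2| = 1, total = 12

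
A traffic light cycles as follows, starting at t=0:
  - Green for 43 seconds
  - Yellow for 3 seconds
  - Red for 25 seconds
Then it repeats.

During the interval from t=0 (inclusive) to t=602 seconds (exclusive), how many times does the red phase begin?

Answer: 8

Derivation:
Cycle = 43+3+25 = 71s
red phase starts at t = k*71 + 46 for k=0,1,2,...
Need k*71+46 < 602 → k < 7.831
k ∈ {0, ..., 7} → 8 starts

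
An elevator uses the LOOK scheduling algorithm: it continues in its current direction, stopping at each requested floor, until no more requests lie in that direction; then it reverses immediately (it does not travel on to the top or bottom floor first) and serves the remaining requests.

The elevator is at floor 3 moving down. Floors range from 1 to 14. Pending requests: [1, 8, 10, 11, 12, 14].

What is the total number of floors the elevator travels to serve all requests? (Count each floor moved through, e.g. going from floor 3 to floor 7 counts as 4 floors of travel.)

Start at floor 3 moving down, LOOK stop order: [1, 8, 10, 11, 12, 14]
  3 → 1: |1-3| = 2, total = 2
  1 → 8: |8-1| = 7, total = 9
  8 → 10: |10-8| = 2, total = 11
  10 → 11: |11-10| = 1, total = 12
  11 → 12: |12-11| = 1, total = 13
  12 → 14: |14-12| = 2, total = 15

Answer: 15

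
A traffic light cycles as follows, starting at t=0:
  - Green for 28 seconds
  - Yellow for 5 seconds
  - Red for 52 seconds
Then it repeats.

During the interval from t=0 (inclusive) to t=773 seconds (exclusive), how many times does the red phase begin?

Cycle = 28+5+52 = 85s
red phase starts at t = k*85 + 33 for k=0,1,2,...
Need k*85+33 < 773 → k < 8.706
k ∈ {0, ..., 8} → 9 starts

Answer: 9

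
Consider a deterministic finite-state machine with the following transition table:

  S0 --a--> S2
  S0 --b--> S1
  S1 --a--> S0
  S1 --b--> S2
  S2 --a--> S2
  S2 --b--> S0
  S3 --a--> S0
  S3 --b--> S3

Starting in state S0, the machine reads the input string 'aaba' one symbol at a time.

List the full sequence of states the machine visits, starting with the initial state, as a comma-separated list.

Start: S0
  read 'a': S0 --a--> S2
  read 'a': S2 --a--> S2
  read 'b': S2 --b--> S0
  read 'a': S0 --a--> S2

Answer: S0, S2, S2, S0, S2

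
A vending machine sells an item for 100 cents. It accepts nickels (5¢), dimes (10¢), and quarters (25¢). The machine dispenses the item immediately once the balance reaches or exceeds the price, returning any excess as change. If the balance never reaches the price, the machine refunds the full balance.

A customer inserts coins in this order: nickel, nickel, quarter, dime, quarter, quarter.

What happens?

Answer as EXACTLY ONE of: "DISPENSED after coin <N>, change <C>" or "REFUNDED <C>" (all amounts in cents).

Price: 100¢
Coin 1 (nickel, 5¢): balance = 5¢
Coin 2 (nickel, 5¢): balance = 10¢
Coin 3 (quarter, 25¢): balance = 35¢
Coin 4 (dime, 10¢): balance = 45¢
Coin 5 (quarter, 25¢): balance = 70¢
Coin 6 (quarter, 25¢): balance = 95¢
All coins inserted, balance 95¢ < price 100¢ → REFUND 95¢

Answer: REFUNDED 95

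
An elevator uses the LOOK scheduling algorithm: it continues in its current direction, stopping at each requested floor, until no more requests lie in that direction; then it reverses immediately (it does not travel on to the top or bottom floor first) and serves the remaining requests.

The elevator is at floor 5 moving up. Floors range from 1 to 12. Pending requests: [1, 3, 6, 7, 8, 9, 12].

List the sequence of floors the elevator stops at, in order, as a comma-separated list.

Answer: 6, 7, 8, 9, 12, 3, 1

Derivation:
Current: 5, moving UP
Serve above first (ascending): [6, 7, 8, 9, 12]
Then reverse, serve below (descending): [3, 1]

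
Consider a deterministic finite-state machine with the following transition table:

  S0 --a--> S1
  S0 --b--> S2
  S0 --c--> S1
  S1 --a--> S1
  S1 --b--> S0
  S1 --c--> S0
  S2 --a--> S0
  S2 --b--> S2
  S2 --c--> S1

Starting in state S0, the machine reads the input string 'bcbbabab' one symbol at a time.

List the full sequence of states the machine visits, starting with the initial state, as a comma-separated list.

Answer: S0, S2, S1, S0, S2, S0, S2, S0, S2

Derivation:
Start: S0
  read 'b': S0 --b--> S2
  read 'c': S2 --c--> S1
  read 'b': S1 --b--> S0
  read 'b': S0 --b--> S2
  read 'a': S2 --a--> S0
  read 'b': S0 --b--> S2
  read 'a': S2 --a--> S0
  read 'b': S0 --b--> S2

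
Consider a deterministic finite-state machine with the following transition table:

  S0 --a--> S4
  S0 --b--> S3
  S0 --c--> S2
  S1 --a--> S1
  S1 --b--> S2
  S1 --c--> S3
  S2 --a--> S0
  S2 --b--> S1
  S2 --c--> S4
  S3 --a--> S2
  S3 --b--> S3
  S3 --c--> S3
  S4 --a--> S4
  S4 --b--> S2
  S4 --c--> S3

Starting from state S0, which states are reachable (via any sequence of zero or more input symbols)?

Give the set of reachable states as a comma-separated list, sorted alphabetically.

Answer: S0, S1, S2, S3, S4

Derivation:
BFS from S0:
  visit S0: S0--a-->S4 (new), S0--b-->S3 (new), S0--c-->S2 (new)
  visit S4: S4--a-->S4 (seen), S4--b-->S2 (seen), S4--c-->S3 (seen)
  visit S3: S3--a-->S2 (seen), S3--b-->S3 (seen), S3--c-->S3 (seen)
  visit S2: S2--a-->S0 (seen), S2--b-->S1 (new), S2--c-->S4 (seen)
  visit S1: S1--a-->S1 (seen), S1--b-->S2 (seen), S1--c-->S3 (seen)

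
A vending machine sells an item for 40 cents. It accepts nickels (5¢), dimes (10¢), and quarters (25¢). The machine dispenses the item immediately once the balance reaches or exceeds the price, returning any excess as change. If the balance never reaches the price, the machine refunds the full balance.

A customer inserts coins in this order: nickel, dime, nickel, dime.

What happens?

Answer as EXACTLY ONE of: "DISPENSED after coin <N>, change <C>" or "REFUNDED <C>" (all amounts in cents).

Answer: REFUNDED 30

Derivation:
Price: 40¢
Coin 1 (nickel, 5¢): balance = 5¢
Coin 2 (dime, 10¢): balance = 15¢
Coin 3 (nickel, 5¢): balance = 20¢
Coin 4 (dime, 10¢): balance = 30¢
All coins inserted, balance 30¢ < price 40¢ → REFUND 30¢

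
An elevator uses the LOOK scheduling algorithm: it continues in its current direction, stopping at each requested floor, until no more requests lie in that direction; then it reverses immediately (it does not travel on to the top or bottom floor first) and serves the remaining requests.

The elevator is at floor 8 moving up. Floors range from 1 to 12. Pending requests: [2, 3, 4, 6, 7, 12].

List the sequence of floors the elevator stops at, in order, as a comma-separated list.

Current: 8, moving UP
Serve above first (ascending): [12]
Then reverse, serve below (descending): [7, 6, 4, 3, 2]

Answer: 12, 7, 6, 4, 3, 2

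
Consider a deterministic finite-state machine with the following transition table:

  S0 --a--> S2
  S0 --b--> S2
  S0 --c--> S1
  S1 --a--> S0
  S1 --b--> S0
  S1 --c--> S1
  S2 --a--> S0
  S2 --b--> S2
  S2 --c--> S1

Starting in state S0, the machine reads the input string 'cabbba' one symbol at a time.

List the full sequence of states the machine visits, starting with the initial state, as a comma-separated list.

Start: S0
  read 'c': S0 --c--> S1
  read 'a': S1 --a--> S0
  read 'b': S0 --b--> S2
  read 'b': S2 --b--> S2
  read 'b': S2 --b--> S2
  read 'a': S2 --a--> S0

Answer: S0, S1, S0, S2, S2, S2, S0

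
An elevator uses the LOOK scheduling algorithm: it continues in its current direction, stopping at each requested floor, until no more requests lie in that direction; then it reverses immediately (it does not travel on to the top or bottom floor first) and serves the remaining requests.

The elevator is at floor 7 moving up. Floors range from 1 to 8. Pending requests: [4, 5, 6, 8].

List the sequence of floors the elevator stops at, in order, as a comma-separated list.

Current: 7, moving UP
Serve above first (ascending): [8]
Then reverse, serve below (descending): [6, 5, 4]

Answer: 8, 6, 5, 4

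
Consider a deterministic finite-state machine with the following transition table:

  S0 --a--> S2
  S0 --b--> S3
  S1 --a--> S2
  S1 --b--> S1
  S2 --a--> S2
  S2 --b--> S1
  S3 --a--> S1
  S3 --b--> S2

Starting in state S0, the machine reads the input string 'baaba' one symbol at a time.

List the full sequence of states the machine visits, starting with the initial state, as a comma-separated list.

Start: S0
  read 'b': S0 --b--> S3
  read 'a': S3 --a--> S1
  read 'a': S1 --a--> S2
  read 'b': S2 --b--> S1
  read 'a': S1 --a--> S2

Answer: S0, S3, S1, S2, S1, S2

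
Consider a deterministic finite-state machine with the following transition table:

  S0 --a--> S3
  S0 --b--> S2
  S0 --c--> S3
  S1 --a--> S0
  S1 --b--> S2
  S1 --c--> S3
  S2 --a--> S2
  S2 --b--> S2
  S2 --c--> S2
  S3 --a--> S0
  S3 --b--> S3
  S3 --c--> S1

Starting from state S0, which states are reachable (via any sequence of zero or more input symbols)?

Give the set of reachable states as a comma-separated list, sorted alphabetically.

Answer: S0, S1, S2, S3

Derivation:
BFS from S0:
  visit S0: S0--a-->S3 (new), S0--b-->S2 (new), S0--c-->S3 (seen)
  visit S3: S3--a-->S0 (seen), S3--b-->S3 (seen), S3--c-->S1 (new)
  visit S2: S2--a-->S2 (seen), S2--b-->S2 (seen), S2--c-->S2 (seen)
  visit S1: S1--a-->S0 (seen), S1--b-->S2 (seen), S1--c-->S3 (seen)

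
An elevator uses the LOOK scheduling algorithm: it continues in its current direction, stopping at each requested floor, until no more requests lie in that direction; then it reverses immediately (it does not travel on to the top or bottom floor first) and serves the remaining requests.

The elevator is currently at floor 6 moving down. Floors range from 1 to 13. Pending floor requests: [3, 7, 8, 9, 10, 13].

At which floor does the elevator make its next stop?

Answer: 3

Derivation:
Current floor: 6, direction: down
Requests above: [7, 8, 9, 10, 13]
Requests below: [3]
Moving down and requests lie below → nearest below is max([3]) = 3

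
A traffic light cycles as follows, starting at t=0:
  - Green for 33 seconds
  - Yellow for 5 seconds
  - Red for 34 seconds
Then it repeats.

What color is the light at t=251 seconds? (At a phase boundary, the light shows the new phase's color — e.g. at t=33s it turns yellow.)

Answer: yellow

Derivation:
Cycle length = 33 + 5 + 34 = 72s
t = 251, phase_t = 251 mod 72 = 35
33 <= 35 < 38 (yellow end) → YELLOW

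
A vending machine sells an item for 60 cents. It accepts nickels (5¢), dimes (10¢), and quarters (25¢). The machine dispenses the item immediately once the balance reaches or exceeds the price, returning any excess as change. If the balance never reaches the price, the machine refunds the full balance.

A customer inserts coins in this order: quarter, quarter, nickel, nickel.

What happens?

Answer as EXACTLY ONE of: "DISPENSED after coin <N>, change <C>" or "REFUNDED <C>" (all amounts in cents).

Price: 60¢
Coin 1 (quarter, 25¢): balance = 25¢
Coin 2 (quarter, 25¢): balance = 50¢
Coin 3 (nickel, 5¢): balance = 55¢
Coin 4 (nickel, 5¢): balance = 60¢
  → balance >= price → DISPENSE, change = 60 - 60 = 0¢

Answer: DISPENSED after coin 4, change 0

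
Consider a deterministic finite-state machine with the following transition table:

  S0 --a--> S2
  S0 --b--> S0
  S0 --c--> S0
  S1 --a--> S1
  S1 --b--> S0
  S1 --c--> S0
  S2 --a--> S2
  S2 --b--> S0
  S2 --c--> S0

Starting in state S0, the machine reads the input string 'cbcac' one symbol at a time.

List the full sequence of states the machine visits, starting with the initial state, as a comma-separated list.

Answer: S0, S0, S0, S0, S2, S0

Derivation:
Start: S0
  read 'c': S0 --c--> S0
  read 'b': S0 --b--> S0
  read 'c': S0 --c--> S0
  read 'a': S0 --a--> S2
  read 'c': S2 --c--> S0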